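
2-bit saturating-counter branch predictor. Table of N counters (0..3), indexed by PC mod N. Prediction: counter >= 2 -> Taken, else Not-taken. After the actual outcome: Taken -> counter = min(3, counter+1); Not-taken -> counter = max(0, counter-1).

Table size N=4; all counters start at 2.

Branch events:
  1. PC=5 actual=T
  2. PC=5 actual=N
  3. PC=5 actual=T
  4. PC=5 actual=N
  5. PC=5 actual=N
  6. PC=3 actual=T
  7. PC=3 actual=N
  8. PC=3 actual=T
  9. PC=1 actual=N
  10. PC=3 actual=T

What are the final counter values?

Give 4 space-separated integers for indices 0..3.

Answer: 2 0 2 3

Derivation:
Ev 1: PC=5 idx=1 pred=T actual=T -> ctr[1]=3
Ev 2: PC=5 idx=1 pred=T actual=N -> ctr[1]=2
Ev 3: PC=5 idx=1 pred=T actual=T -> ctr[1]=3
Ev 4: PC=5 idx=1 pred=T actual=N -> ctr[1]=2
Ev 5: PC=5 idx=1 pred=T actual=N -> ctr[1]=1
Ev 6: PC=3 idx=3 pred=T actual=T -> ctr[3]=3
Ev 7: PC=3 idx=3 pred=T actual=N -> ctr[3]=2
Ev 8: PC=3 idx=3 pred=T actual=T -> ctr[3]=3
Ev 9: PC=1 idx=1 pred=N actual=N -> ctr[1]=0
Ev 10: PC=3 idx=3 pred=T actual=T -> ctr[3]=3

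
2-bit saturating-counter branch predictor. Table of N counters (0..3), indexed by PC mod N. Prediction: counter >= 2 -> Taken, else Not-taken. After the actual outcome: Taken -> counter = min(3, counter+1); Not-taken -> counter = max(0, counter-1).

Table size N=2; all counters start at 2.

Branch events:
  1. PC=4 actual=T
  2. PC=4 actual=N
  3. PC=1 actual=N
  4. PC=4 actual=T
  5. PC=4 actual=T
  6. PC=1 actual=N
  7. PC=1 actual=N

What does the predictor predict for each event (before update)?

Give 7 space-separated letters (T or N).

Ev 1: PC=4 idx=0 pred=T actual=T -> ctr[0]=3
Ev 2: PC=4 idx=0 pred=T actual=N -> ctr[0]=2
Ev 3: PC=1 idx=1 pred=T actual=N -> ctr[1]=1
Ev 4: PC=4 idx=0 pred=T actual=T -> ctr[0]=3
Ev 5: PC=4 idx=0 pred=T actual=T -> ctr[0]=3
Ev 6: PC=1 idx=1 pred=N actual=N -> ctr[1]=0
Ev 7: PC=1 idx=1 pred=N actual=N -> ctr[1]=0

Answer: T T T T T N N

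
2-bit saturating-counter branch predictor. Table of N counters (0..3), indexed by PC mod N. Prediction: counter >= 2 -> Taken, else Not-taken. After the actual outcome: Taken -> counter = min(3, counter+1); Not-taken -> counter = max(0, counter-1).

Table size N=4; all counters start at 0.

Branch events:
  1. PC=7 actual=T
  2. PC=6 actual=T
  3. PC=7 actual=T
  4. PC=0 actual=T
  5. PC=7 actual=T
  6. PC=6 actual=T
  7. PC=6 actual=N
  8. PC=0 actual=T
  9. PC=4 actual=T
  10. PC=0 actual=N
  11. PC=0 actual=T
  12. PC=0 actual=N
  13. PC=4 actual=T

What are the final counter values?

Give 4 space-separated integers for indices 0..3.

Answer: 3 0 1 3

Derivation:
Ev 1: PC=7 idx=3 pred=N actual=T -> ctr[3]=1
Ev 2: PC=6 idx=2 pred=N actual=T -> ctr[2]=1
Ev 3: PC=7 idx=3 pred=N actual=T -> ctr[3]=2
Ev 4: PC=0 idx=0 pred=N actual=T -> ctr[0]=1
Ev 5: PC=7 idx=3 pred=T actual=T -> ctr[3]=3
Ev 6: PC=6 idx=2 pred=N actual=T -> ctr[2]=2
Ev 7: PC=6 idx=2 pred=T actual=N -> ctr[2]=1
Ev 8: PC=0 idx=0 pred=N actual=T -> ctr[0]=2
Ev 9: PC=4 idx=0 pred=T actual=T -> ctr[0]=3
Ev 10: PC=0 idx=0 pred=T actual=N -> ctr[0]=2
Ev 11: PC=0 idx=0 pred=T actual=T -> ctr[0]=3
Ev 12: PC=0 idx=0 pred=T actual=N -> ctr[0]=2
Ev 13: PC=4 idx=0 pred=T actual=T -> ctr[0]=3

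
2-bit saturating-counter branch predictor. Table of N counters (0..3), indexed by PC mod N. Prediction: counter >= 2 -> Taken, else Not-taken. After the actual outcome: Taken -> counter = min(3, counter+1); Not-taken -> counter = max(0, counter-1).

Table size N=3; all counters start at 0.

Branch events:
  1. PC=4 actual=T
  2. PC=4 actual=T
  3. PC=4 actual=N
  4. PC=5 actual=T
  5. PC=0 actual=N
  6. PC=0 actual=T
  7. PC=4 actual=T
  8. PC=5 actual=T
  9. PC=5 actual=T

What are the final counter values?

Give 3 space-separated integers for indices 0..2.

Answer: 1 2 3

Derivation:
Ev 1: PC=4 idx=1 pred=N actual=T -> ctr[1]=1
Ev 2: PC=4 idx=1 pred=N actual=T -> ctr[1]=2
Ev 3: PC=4 idx=1 pred=T actual=N -> ctr[1]=1
Ev 4: PC=5 idx=2 pred=N actual=T -> ctr[2]=1
Ev 5: PC=0 idx=0 pred=N actual=N -> ctr[0]=0
Ev 6: PC=0 idx=0 pred=N actual=T -> ctr[0]=1
Ev 7: PC=4 idx=1 pred=N actual=T -> ctr[1]=2
Ev 8: PC=5 idx=2 pred=N actual=T -> ctr[2]=2
Ev 9: PC=5 idx=2 pred=T actual=T -> ctr[2]=3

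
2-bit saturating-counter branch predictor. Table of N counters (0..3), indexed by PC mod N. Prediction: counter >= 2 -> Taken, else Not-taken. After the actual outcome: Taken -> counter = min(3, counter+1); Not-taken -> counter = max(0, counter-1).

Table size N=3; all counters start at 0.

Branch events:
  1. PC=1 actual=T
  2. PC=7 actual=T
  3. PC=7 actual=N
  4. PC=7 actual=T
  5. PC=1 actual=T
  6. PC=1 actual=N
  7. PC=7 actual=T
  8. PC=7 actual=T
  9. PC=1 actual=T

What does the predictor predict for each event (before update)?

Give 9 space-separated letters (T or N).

Answer: N N T N T T T T T

Derivation:
Ev 1: PC=1 idx=1 pred=N actual=T -> ctr[1]=1
Ev 2: PC=7 idx=1 pred=N actual=T -> ctr[1]=2
Ev 3: PC=7 idx=1 pred=T actual=N -> ctr[1]=1
Ev 4: PC=7 idx=1 pred=N actual=T -> ctr[1]=2
Ev 5: PC=1 idx=1 pred=T actual=T -> ctr[1]=3
Ev 6: PC=1 idx=1 pred=T actual=N -> ctr[1]=2
Ev 7: PC=7 idx=1 pred=T actual=T -> ctr[1]=3
Ev 8: PC=7 idx=1 pred=T actual=T -> ctr[1]=3
Ev 9: PC=1 idx=1 pred=T actual=T -> ctr[1]=3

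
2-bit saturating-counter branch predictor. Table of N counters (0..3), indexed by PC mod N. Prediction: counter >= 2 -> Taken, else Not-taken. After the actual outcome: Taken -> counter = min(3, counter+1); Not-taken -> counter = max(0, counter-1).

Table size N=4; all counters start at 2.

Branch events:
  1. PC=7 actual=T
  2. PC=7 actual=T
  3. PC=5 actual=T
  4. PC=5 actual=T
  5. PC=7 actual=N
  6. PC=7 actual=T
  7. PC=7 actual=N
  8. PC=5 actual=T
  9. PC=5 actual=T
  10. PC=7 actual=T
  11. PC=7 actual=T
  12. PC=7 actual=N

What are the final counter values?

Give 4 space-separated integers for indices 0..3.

Ev 1: PC=7 idx=3 pred=T actual=T -> ctr[3]=3
Ev 2: PC=7 idx=3 pred=T actual=T -> ctr[3]=3
Ev 3: PC=5 idx=1 pred=T actual=T -> ctr[1]=3
Ev 4: PC=5 idx=1 pred=T actual=T -> ctr[1]=3
Ev 5: PC=7 idx=3 pred=T actual=N -> ctr[3]=2
Ev 6: PC=7 idx=3 pred=T actual=T -> ctr[3]=3
Ev 7: PC=7 idx=3 pred=T actual=N -> ctr[3]=2
Ev 8: PC=5 idx=1 pred=T actual=T -> ctr[1]=3
Ev 9: PC=5 idx=1 pred=T actual=T -> ctr[1]=3
Ev 10: PC=7 idx=3 pred=T actual=T -> ctr[3]=3
Ev 11: PC=7 idx=3 pred=T actual=T -> ctr[3]=3
Ev 12: PC=7 idx=3 pred=T actual=N -> ctr[3]=2

Answer: 2 3 2 2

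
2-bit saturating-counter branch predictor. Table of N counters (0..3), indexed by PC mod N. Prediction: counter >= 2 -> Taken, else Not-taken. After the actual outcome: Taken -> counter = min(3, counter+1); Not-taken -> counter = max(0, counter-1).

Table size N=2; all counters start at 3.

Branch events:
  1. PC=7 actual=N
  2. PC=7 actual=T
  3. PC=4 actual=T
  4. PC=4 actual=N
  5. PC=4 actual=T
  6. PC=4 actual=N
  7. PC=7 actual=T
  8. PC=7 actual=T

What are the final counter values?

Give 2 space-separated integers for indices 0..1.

Answer: 2 3

Derivation:
Ev 1: PC=7 idx=1 pred=T actual=N -> ctr[1]=2
Ev 2: PC=7 idx=1 pred=T actual=T -> ctr[1]=3
Ev 3: PC=4 idx=0 pred=T actual=T -> ctr[0]=3
Ev 4: PC=4 idx=0 pred=T actual=N -> ctr[0]=2
Ev 5: PC=4 idx=0 pred=T actual=T -> ctr[0]=3
Ev 6: PC=4 idx=0 pred=T actual=N -> ctr[0]=2
Ev 7: PC=7 idx=1 pred=T actual=T -> ctr[1]=3
Ev 8: PC=7 idx=1 pred=T actual=T -> ctr[1]=3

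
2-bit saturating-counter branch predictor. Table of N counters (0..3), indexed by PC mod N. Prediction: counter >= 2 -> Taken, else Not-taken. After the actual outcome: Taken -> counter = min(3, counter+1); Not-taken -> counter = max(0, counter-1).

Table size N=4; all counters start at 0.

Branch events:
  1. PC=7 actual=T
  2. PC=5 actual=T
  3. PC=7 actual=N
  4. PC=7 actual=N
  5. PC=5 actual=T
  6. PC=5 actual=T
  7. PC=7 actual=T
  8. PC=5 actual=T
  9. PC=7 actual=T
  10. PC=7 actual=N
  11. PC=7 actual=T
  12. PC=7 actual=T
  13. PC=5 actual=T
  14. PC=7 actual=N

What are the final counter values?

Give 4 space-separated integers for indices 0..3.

Ev 1: PC=7 idx=3 pred=N actual=T -> ctr[3]=1
Ev 2: PC=5 idx=1 pred=N actual=T -> ctr[1]=1
Ev 3: PC=7 idx=3 pred=N actual=N -> ctr[3]=0
Ev 4: PC=7 idx=3 pred=N actual=N -> ctr[3]=0
Ev 5: PC=5 idx=1 pred=N actual=T -> ctr[1]=2
Ev 6: PC=5 idx=1 pred=T actual=T -> ctr[1]=3
Ev 7: PC=7 idx=3 pred=N actual=T -> ctr[3]=1
Ev 8: PC=5 idx=1 pred=T actual=T -> ctr[1]=3
Ev 9: PC=7 idx=3 pred=N actual=T -> ctr[3]=2
Ev 10: PC=7 idx=3 pred=T actual=N -> ctr[3]=1
Ev 11: PC=7 idx=3 pred=N actual=T -> ctr[3]=2
Ev 12: PC=7 idx=3 pred=T actual=T -> ctr[3]=3
Ev 13: PC=5 idx=1 pred=T actual=T -> ctr[1]=3
Ev 14: PC=7 idx=3 pred=T actual=N -> ctr[3]=2

Answer: 0 3 0 2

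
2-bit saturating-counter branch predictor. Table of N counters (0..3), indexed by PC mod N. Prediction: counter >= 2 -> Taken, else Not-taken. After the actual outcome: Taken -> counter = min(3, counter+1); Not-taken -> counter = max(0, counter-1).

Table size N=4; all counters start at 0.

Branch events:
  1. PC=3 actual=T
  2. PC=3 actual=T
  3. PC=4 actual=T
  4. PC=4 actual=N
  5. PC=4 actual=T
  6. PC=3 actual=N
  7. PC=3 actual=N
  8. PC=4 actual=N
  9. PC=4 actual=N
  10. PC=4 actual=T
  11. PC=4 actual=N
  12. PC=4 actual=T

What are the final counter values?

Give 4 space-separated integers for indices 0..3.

Answer: 1 0 0 0

Derivation:
Ev 1: PC=3 idx=3 pred=N actual=T -> ctr[3]=1
Ev 2: PC=3 idx=3 pred=N actual=T -> ctr[3]=2
Ev 3: PC=4 idx=0 pred=N actual=T -> ctr[0]=1
Ev 4: PC=4 idx=0 pred=N actual=N -> ctr[0]=0
Ev 5: PC=4 idx=0 pred=N actual=T -> ctr[0]=1
Ev 6: PC=3 idx=3 pred=T actual=N -> ctr[3]=1
Ev 7: PC=3 idx=3 pred=N actual=N -> ctr[3]=0
Ev 8: PC=4 idx=0 pred=N actual=N -> ctr[0]=0
Ev 9: PC=4 idx=0 pred=N actual=N -> ctr[0]=0
Ev 10: PC=4 idx=0 pred=N actual=T -> ctr[0]=1
Ev 11: PC=4 idx=0 pred=N actual=N -> ctr[0]=0
Ev 12: PC=4 idx=0 pred=N actual=T -> ctr[0]=1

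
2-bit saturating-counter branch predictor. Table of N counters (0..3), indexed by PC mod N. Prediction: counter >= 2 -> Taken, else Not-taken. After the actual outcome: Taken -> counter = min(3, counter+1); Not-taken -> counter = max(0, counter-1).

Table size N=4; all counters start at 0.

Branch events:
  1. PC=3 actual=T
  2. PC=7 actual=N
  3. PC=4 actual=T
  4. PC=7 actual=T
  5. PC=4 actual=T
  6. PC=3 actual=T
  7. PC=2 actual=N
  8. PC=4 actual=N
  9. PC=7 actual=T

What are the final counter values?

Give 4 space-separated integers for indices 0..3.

Ev 1: PC=3 idx=3 pred=N actual=T -> ctr[3]=1
Ev 2: PC=7 idx=3 pred=N actual=N -> ctr[3]=0
Ev 3: PC=4 idx=0 pred=N actual=T -> ctr[0]=1
Ev 4: PC=7 idx=3 pred=N actual=T -> ctr[3]=1
Ev 5: PC=4 idx=0 pred=N actual=T -> ctr[0]=2
Ev 6: PC=3 idx=3 pred=N actual=T -> ctr[3]=2
Ev 7: PC=2 idx=2 pred=N actual=N -> ctr[2]=0
Ev 8: PC=4 idx=0 pred=T actual=N -> ctr[0]=1
Ev 9: PC=7 idx=3 pred=T actual=T -> ctr[3]=3

Answer: 1 0 0 3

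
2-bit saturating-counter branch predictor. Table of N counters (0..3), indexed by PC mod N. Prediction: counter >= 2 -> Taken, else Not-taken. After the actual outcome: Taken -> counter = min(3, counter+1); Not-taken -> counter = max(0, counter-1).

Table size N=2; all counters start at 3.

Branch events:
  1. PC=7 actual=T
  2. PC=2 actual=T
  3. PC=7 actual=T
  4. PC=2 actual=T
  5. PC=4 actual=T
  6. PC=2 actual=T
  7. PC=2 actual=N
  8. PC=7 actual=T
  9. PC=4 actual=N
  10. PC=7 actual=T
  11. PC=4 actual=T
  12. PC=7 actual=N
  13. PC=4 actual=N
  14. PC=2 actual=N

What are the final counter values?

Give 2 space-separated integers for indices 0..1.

Answer: 0 2

Derivation:
Ev 1: PC=7 idx=1 pred=T actual=T -> ctr[1]=3
Ev 2: PC=2 idx=0 pred=T actual=T -> ctr[0]=3
Ev 3: PC=7 idx=1 pred=T actual=T -> ctr[1]=3
Ev 4: PC=2 idx=0 pred=T actual=T -> ctr[0]=3
Ev 5: PC=4 idx=0 pred=T actual=T -> ctr[0]=3
Ev 6: PC=2 idx=0 pred=T actual=T -> ctr[0]=3
Ev 7: PC=2 idx=0 pred=T actual=N -> ctr[0]=2
Ev 8: PC=7 idx=1 pred=T actual=T -> ctr[1]=3
Ev 9: PC=4 idx=0 pred=T actual=N -> ctr[0]=1
Ev 10: PC=7 idx=1 pred=T actual=T -> ctr[1]=3
Ev 11: PC=4 idx=0 pred=N actual=T -> ctr[0]=2
Ev 12: PC=7 idx=1 pred=T actual=N -> ctr[1]=2
Ev 13: PC=4 idx=0 pred=T actual=N -> ctr[0]=1
Ev 14: PC=2 idx=0 pred=N actual=N -> ctr[0]=0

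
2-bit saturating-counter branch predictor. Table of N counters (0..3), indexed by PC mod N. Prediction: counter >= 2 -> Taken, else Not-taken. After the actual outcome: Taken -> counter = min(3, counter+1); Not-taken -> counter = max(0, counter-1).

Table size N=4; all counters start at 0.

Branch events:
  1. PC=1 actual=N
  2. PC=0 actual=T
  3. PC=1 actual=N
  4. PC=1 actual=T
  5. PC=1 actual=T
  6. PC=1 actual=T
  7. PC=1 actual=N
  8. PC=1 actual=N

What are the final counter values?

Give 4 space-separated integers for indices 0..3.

Ev 1: PC=1 idx=1 pred=N actual=N -> ctr[1]=0
Ev 2: PC=0 idx=0 pred=N actual=T -> ctr[0]=1
Ev 3: PC=1 idx=1 pred=N actual=N -> ctr[1]=0
Ev 4: PC=1 idx=1 pred=N actual=T -> ctr[1]=1
Ev 5: PC=1 idx=1 pred=N actual=T -> ctr[1]=2
Ev 6: PC=1 idx=1 pred=T actual=T -> ctr[1]=3
Ev 7: PC=1 idx=1 pred=T actual=N -> ctr[1]=2
Ev 8: PC=1 idx=1 pred=T actual=N -> ctr[1]=1

Answer: 1 1 0 0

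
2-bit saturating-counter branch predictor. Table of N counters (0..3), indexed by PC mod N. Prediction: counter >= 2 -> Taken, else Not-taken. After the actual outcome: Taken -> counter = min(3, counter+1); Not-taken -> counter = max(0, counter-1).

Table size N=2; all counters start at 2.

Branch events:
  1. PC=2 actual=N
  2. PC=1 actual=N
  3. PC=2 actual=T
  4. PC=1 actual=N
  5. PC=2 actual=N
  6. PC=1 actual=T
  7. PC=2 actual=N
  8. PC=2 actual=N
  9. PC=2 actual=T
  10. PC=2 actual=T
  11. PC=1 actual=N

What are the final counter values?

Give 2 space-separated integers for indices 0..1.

Answer: 2 0

Derivation:
Ev 1: PC=2 idx=0 pred=T actual=N -> ctr[0]=1
Ev 2: PC=1 idx=1 pred=T actual=N -> ctr[1]=1
Ev 3: PC=2 idx=0 pred=N actual=T -> ctr[0]=2
Ev 4: PC=1 idx=1 pred=N actual=N -> ctr[1]=0
Ev 5: PC=2 idx=0 pred=T actual=N -> ctr[0]=1
Ev 6: PC=1 idx=1 pred=N actual=T -> ctr[1]=1
Ev 7: PC=2 idx=0 pred=N actual=N -> ctr[0]=0
Ev 8: PC=2 idx=0 pred=N actual=N -> ctr[0]=0
Ev 9: PC=2 idx=0 pred=N actual=T -> ctr[0]=1
Ev 10: PC=2 idx=0 pred=N actual=T -> ctr[0]=2
Ev 11: PC=1 idx=1 pred=N actual=N -> ctr[1]=0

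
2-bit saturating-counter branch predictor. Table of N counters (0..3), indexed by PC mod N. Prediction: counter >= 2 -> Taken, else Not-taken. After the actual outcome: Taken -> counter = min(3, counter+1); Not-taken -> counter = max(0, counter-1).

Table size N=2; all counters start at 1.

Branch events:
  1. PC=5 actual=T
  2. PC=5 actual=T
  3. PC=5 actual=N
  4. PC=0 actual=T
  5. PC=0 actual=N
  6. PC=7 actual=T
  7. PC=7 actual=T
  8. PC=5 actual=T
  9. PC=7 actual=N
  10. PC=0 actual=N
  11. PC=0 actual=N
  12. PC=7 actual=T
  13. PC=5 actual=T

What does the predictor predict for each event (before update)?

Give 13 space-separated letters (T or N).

Ev 1: PC=5 idx=1 pred=N actual=T -> ctr[1]=2
Ev 2: PC=5 idx=1 pred=T actual=T -> ctr[1]=3
Ev 3: PC=5 idx=1 pred=T actual=N -> ctr[1]=2
Ev 4: PC=0 idx=0 pred=N actual=T -> ctr[0]=2
Ev 5: PC=0 idx=0 pred=T actual=N -> ctr[0]=1
Ev 6: PC=7 idx=1 pred=T actual=T -> ctr[1]=3
Ev 7: PC=7 idx=1 pred=T actual=T -> ctr[1]=3
Ev 8: PC=5 idx=1 pred=T actual=T -> ctr[1]=3
Ev 9: PC=7 idx=1 pred=T actual=N -> ctr[1]=2
Ev 10: PC=0 idx=0 pred=N actual=N -> ctr[0]=0
Ev 11: PC=0 idx=0 pred=N actual=N -> ctr[0]=0
Ev 12: PC=7 idx=1 pred=T actual=T -> ctr[1]=3
Ev 13: PC=5 idx=1 pred=T actual=T -> ctr[1]=3

Answer: N T T N T T T T T N N T T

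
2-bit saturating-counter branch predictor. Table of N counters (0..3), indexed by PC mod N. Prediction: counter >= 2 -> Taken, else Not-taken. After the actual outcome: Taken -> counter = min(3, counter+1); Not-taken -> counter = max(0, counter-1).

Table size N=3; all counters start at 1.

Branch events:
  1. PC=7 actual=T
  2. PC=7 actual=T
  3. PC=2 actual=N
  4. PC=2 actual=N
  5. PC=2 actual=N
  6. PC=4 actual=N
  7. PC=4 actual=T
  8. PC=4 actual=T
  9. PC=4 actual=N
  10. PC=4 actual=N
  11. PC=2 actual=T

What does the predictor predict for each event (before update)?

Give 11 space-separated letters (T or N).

Ev 1: PC=7 idx=1 pred=N actual=T -> ctr[1]=2
Ev 2: PC=7 idx=1 pred=T actual=T -> ctr[1]=3
Ev 3: PC=2 idx=2 pred=N actual=N -> ctr[2]=0
Ev 4: PC=2 idx=2 pred=N actual=N -> ctr[2]=0
Ev 5: PC=2 idx=2 pred=N actual=N -> ctr[2]=0
Ev 6: PC=4 idx=1 pred=T actual=N -> ctr[1]=2
Ev 7: PC=4 idx=1 pred=T actual=T -> ctr[1]=3
Ev 8: PC=4 idx=1 pred=T actual=T -> ctr[1]=3
Ev 9: PC=4 idx=1 pred=T actual=N -> ctr[1]=2
Ev 10: PC=4 idx=1 pred=T actual=N -> ctr[1]=1
Ev 11: PC=2 idx=2 pred=N actual=T -> ctr[2]=1

Answer: N T N N N T T T T T N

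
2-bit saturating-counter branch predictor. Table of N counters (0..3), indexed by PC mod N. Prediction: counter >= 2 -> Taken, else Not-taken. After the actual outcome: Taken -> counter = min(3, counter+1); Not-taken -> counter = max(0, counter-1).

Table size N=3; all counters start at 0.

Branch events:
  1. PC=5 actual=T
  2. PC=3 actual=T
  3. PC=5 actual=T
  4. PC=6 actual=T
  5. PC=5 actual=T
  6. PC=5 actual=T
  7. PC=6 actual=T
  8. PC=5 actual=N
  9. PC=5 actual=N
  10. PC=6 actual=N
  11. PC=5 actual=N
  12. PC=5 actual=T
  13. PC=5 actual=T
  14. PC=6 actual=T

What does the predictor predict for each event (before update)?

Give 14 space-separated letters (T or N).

Answer: N N N N T T T T T T N N N T

Derivation:
Ev 1: PC=5 idx=2 pred=N actual=T -> ctr[2]=1
Ev 2: PC=3 idx=0 pred=N actual=T -> ctr[0]=1
Ev 3: PC=5 idx=2 pred=N actual=T -> ctr[2]=2
Ev 4: PC=6 idx=0 pred=N actual=T -> ctr[0]=2
Ev 5: PC=5 idx=2 pred=T actual=T -> ctr[2]=3
Ev 6: PC=5 idx=2 pred=T actual=T -> ctr[2]=3
Ev 7: PC=6 idx=0 pred=T actual=T -> ctr[0]=3
Ev 8: PC=5 idx=2 pred=T actual=N -> ctr[2]=2
Ev 9: PC=5 idx=2 pred=T actual=N -> ctr[2]=1
Ev 10: PC=6 idx=0 pred=T actual=N -> ctr[0]=2
Ev 11: PC=5 idx=2 pred=N actual=N -> ctr[2]=0
Ev 12: PC=5 idx=2 pred=N actual=T -> ctr[2]=1
Ev 13: PC=5 idx=2 pred=N actual=T -> ctr[2]=2
Ev 14: PC=6 idx=0 pred=T actual=T -> ctr[0]=3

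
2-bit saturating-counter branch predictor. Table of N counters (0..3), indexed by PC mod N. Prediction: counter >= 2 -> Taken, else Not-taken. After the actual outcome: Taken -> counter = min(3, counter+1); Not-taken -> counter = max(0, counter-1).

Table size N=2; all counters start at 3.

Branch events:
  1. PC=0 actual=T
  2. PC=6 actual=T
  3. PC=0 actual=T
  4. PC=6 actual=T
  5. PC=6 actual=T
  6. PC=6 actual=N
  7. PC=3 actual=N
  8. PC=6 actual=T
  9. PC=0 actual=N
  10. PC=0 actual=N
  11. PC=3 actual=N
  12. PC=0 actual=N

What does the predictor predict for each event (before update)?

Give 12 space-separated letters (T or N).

Ev 1: PC=0 idx=0 pred=T actual=T -> ctr[0]=3
Ev 2: PC=6 idx=0 pred=T actual=T -> ctr[0]=3
Ev 3: PC=0 idx=0 pred=T actual=T -> ctr[0]=3
Ev 4: PC=6 idx=0 pred=T actual=T -> ctr[0]=3
Ev 5: PC=6 idx=0 pred=T actual=T -> ctr[0]=3
Ev 6: PC=6 idx=0 pred=T actual=N -> ctr[0]=2
Ev 7: PC=3 idx=1 pred=T actual=N -> ctr[1]=2
Ev 8: PC=6 idx=0 pred=T actual=T -> ctr[0]=3
Ev 9: PC=0 idx=0 pred=T actual=N -> ctr[0]=2
Ev 10: PC=0 idx=0 pred=T actual=N -> ctr[0]=1
Ev 11: PC=3 idx=1 pred=T actual=N -> ctr[1]=1
Ev 12: PC=0 idx=0 pred=N actual=N -> ctr[0]=0

Answer: T T T T T T T T T T T N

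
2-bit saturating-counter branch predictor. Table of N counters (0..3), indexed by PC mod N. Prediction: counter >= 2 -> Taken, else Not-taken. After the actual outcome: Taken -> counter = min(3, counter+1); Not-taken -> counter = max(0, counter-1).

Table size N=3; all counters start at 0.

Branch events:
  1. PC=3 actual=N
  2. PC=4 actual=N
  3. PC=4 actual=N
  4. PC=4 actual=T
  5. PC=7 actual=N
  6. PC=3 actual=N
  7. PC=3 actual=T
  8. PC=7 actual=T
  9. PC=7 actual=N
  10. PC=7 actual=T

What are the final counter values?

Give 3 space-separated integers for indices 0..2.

Ev 1: PC=3 idx=0 pred=N actual=N -> ctr[0]=0
Ev 2: PC=4 idx=1 pred=N actual=N -> ctr[1]=0
Ev 3: PC=4 idx=1 pred=N actual=N -> ctr[1]=0
Ev 4: PC=4 idx=1 pred=N actual=T -> ctr[1]=1
Ev 5: PC=7 idx=1 pred=N actual=N -> ctr[1]=0
Ev 6: PC=3 idx=0 pred=N actual=N -> ctr[0]=0
Ev 7: PC=3 idx=0 pred=N actual=T -> ctr[0]=1
Ev 8: PC=7 idx=1 pred=N actual=T -> ctr[1]=1
Ev 9: PC=7 idx=1 pred=N actual=N -> ctr[1]=0
Ev 10: PC=7 idx=1 pred=N actual=T -> ctr[1]=1

Answer: 1 1 0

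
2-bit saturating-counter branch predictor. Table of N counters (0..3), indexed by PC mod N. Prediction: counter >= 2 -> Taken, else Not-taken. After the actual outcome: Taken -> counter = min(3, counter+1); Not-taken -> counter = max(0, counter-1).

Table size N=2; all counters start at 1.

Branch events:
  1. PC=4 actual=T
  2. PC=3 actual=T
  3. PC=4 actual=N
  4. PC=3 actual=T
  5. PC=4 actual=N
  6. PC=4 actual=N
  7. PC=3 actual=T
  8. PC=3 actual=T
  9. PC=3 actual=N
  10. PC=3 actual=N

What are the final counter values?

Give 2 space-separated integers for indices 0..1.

Answer: 0 1

Derivation:
Ev 1: PC=4 idx=0 pred=N actual=T -> ctr[0]=2
Ev 2: PC=3 idx=1 pred=N actual=T -> ctr[1]=2
Ev 3: PC=4 idx=0 pred=T actual=N -> ctr[0]=1
Ev 4: PC=3 idx=1 pred=T actual=T -> ctr[1]=3
Ev 5: PC=4 idx=0 pred=N actual=N -> ctr[0]=0
Ev 6: PC=4 idx=0 pred=N actual=N -> ctr[0]=0
Ev 7: PC=3 idx=1 pred=T actual=T -> ctr[1]=3
Ev 8: PC=3 idx=1 pred=T actual=T -> ctr[1]=3
Ev 9: PC=3 idx=1 pred=T actual=N -> ctr[1]=2
Ev 10: PC=3 idx=1 pred=T actual=N -> ctr[1]=1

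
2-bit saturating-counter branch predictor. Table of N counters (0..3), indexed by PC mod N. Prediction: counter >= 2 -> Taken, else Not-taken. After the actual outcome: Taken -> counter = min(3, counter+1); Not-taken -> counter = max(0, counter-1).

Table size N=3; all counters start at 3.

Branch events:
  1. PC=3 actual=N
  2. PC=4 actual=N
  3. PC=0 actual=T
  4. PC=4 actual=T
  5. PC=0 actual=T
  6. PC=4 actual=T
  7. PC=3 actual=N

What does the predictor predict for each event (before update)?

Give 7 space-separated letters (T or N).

Ev 1: PC=3 idx=0 pred=T actual=N -> ctr[0]=2
Ev 2: PC=4 idx=1 pred=T actual=N -> ctr[1]=2
Ev 3: PC=0 idx=0 pred=T actual=T -> ctr[0]=3
Ev 4: PC=4 idx=1 pred=T actual=T -> ctr[1]=3
Ev 5: PC=0 idx=0 pred=T actual=T -> ctr[0]=3
Ev 6: PC=4 idx=1 pred=T actual=T -> ctr[1]=3
Ev 7: PC=3 idx=0 pred=T actual=N -> ctr[0]=2

Answer: T T T T T T T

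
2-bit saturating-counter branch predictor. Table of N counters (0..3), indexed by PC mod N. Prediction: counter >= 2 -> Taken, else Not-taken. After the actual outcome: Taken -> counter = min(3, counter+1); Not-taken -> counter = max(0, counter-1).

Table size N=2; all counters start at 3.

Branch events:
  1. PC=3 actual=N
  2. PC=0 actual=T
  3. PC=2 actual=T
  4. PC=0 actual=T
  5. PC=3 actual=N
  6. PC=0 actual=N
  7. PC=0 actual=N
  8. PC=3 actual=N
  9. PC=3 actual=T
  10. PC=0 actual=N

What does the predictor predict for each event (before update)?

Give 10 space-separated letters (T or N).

Answer: T T T T T T T N N N

Derivation:
Ev 1: PC=3 idx=1 pred=T actual=N -> ctr[1]=2
Ev 2: PC=0 idx=0 pred=T actual=T -> ctr[0]=3
Ev 3: PC=2 idx=0 pred=T actual=T -> ctr[0]=3
Ev 4: PC=0 idx=0 pred=T actual=T -> ctr[0]=3
Ev 5: PC=3 idx=1 pred=T actual=N -> ctr[1]=1
Ev 6: PC=0 idx=0 pred=T actual=N -> ctr[0]=2
Ev 7: PC=0 idx=0 pred=T actual=N -> ctr[0]=1
Ev 8: PC=3 idx=1 pred=N actual=N -> ctr[1]=0
Ev 9: PC=3 idx=1 pred=N actual=T -> ctr[1]=1
Ev 10: PC=0 idx=0 pred=N actual=N -> ctr[0]=0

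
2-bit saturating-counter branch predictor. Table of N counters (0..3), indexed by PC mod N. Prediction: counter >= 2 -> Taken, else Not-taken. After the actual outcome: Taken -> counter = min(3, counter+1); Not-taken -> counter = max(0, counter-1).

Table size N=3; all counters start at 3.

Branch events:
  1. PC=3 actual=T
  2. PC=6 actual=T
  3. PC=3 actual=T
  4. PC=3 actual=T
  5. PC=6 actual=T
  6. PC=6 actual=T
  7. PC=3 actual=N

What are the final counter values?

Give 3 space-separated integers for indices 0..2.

Ev 1: PC=3 idx=0 pred=T actual=T -> ctr[0]=3
Ev 2: PC=6 idx=0 pred=T actual=T -> ctr[0]=3
Ev 3: PC=3 idx=0 pred=T actual=T -> ctr[0]=3
Ev 4: PC=3 idx=0 pred=T actual=T -> ctr[0]=3
Ev 5: PC=6 idx=0 pred=T actual=T -> ctr[0]=3
Ev 6: PC=6 idx=0 pred=T actual=T -> ctr[0]=3
Ev 7: PC=3 idx=0 pred=T actual=N -> ctr[0]=2

Answer: 2 3 3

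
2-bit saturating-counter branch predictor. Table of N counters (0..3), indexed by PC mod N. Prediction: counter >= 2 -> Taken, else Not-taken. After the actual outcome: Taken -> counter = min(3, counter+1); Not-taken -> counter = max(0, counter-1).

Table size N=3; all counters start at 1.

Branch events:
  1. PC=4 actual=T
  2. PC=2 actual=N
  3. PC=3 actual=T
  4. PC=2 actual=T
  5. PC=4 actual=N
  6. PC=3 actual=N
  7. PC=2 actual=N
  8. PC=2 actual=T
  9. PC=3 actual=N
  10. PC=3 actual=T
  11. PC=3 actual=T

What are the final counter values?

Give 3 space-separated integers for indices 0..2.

Ev 1: PC=4 idx=1 pred=N actual=T -> ctr[1]=2
Ev 2: PC=2 idx=2 pred=N actual=N -> ctr[2]=0
Ev 3: PC=3 idx=0 pred=N actual=T -> ctr[0]=2
Ev 4: PC=2 idx=2 pred=N actual=T -> ctr[2]=1
Ev 5: PC=4 idx=1 pred=T actual=N -> ctr[1]=1
Ev 6: PC=3 idx=0 pred=T actual=N -> ctr[0]=1
Ev 7: PC=2 idx=2 pred=N actual=N -> ctr[2]=0
Ev 8: PC=2 idx=2 pred=N actual=T -> ctr[2]=1
Ev 9: PC=3 idx=0 pred=N actual=N -> ctr[0]=0
Ev 10: PC=3 idx=0 pred=N actual=T -> ctr[0]=1
Ev 11: PC=3 idx=0 pred=N actual=T -> ctr[0]=2

Answer: 2 1 1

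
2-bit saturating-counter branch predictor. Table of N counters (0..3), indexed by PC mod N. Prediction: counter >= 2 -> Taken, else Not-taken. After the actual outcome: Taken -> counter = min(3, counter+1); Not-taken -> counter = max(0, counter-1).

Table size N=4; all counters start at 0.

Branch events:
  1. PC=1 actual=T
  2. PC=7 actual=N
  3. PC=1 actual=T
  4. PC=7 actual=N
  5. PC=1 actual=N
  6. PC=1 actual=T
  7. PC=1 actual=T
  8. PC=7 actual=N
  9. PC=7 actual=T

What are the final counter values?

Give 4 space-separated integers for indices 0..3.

Answer: 0 3 0 1

Derivation:
Ev 1: PC=1 idx=1 pred=N actual=T -> ctr[1]=1
Ev 2: PC=7 idx=3 pred=N actual=N -> ctr[3]=0
Ev 3: PC=1 idx=1 pred=N actual=T -> ctr[1]=2
Ev 4: PC=7 idx=3 pred=N actual=N -> ctr[3]=0
Ev 5: PC=1 idx=1 pred=T actual=N -> ctr[1]=1
Ev 6: PC=1 idx=1 pred=N actual=T -> ctr[1]=2
Ev 7: PC=1 idx=1 pred=T actual=T -> ctr[1]=3
Ev 8: PC=7 idx=3 pred=N actual=N -> ctr[3]=0
Ev 9: PC=7 idx=3 pred=N actual=T -> ctr[3]=1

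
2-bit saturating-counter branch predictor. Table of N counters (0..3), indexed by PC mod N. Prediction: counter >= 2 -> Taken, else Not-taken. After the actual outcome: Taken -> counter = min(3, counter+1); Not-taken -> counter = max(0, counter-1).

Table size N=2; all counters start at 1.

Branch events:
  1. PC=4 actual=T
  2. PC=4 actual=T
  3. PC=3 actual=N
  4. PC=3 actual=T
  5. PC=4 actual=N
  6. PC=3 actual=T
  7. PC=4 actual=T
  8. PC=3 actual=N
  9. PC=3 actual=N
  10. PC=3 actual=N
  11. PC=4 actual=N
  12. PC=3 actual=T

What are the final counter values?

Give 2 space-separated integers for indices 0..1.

Answer: 2 1

Derivation:
Ev 1: PC=4 idx=0 pred=N actual=T -> ctr[0]=2
Ev 2: PC=4 idx=0 pred=T actual=T -> ctr[0]=3
Ev 3: PC=3 idx=1 pred=N actual=N -> ctr[1]=0
Ev 4: PC=3 idx=1 pred=N actual=T -> ctr[1]=1
Ev 5: PC=4 idx=0 pred=T actual=N -> ctr[0]=2
Ev 6: PC=3 idx=1 pred=N actual=T -> ctr[1]=2
Ev 7: PC=4 idx=0 pred=T actual=T -> ctr[0]=3
Ev 8: PC=3 idx=1 pred=T actual=N -> ctr[1]=1
Ev 9: PC=3 idx=1 pred=N actual=N -> ctr[1]=0
Ev 10: PC=3 idx=1 pred=N actual=N -> ctr[1]=0
Ev 11: PC=4 idx=0 pred=T actual=N -> ctr[0]=2
Ev 12: PC=3 idx=1 pred=N actual=T -> ctr[1]=1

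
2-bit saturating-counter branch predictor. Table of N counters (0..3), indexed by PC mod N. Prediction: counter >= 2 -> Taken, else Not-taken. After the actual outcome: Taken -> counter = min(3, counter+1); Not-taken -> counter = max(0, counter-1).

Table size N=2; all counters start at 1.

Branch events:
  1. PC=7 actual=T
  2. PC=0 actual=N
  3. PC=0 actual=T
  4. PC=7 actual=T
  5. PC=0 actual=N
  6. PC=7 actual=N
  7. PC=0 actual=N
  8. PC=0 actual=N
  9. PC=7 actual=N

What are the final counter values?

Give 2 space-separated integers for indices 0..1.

Ev 1: PC=7 idx=1 pred=N actual=T -> ctr[1]=2
Ev 2: PC=0 idx=0 pred=N actual=N -> ctr[0]=0
Ev 3: PC=0 idx=0 pred=N actual=T -> ctr[0]=1
Ev 4: PC=7 idx=1 pred=T actual=T -> ctr[1]=3
Ev 5: PC=0 idx=0 pred=N actual=N -> ctr[0]=0
Ev 6: PC=7 idx=1 pred=T actual=N -> ctr[1]=2
Ev 7: PC=0 idx=0 pred=N actual=N -> ctr[0]=0
Ev 8: PC=0 idx=0 pred=N actual=N -> ctr[0]=0
Ev 9: PC=7 idx=1 pred=T actual=N -> ctr[1]=1

Answer: 0 1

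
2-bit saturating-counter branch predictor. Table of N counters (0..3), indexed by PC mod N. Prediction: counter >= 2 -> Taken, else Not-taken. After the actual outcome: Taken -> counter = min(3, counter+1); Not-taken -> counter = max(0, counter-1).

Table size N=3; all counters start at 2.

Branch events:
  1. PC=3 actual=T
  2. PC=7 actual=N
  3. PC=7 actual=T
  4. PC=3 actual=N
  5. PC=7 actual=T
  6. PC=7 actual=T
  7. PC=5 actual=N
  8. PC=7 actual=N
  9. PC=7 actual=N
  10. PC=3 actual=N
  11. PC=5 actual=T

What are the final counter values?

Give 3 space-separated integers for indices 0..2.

Ev 1: PC=3 idx=0 pred=T actual=T -> ctr[0]=3
Ev 2: PC=7 idx=1 pred=T actual=N -> ctr[1]=1
Ev 3: PC=7 idx=1 pred=N actual=T -> ctr[1]=2
Ev 4: PC=3 idx=0 pred=T actual=N -> ctr[0]=2
Ev 5: PC=7 idx=1 pred=T actual=T -> ctr[1]=3
Ev 6: PC=7 idx=1 pred=T actual=T -> ctr[1]=3
Ev 7: PC=5 idx=2 pred=T actual=N -> ctr[2]=1
Ev 8: PC=7 idx=1 pred=T actual=N -> ctr[1]=2
Ev 9: PC=7 idx=1 pred=T actual=N -> ctr[1]=1
Ev 10: PC=3 idx=0 pred=T actual=N -> ctr[0]=1
Ev 11: PC=5 idx=2 pred=N actual=T -> ctr[2]=2

Answer: 1 1 2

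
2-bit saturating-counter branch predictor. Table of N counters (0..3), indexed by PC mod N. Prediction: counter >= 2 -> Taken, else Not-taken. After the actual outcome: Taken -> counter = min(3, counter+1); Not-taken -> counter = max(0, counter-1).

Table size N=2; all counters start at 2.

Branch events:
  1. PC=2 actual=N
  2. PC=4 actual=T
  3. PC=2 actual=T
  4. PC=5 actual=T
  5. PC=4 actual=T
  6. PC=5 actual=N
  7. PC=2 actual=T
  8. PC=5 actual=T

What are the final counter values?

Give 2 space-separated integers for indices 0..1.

Ev 1: PC=2 idx=0 pred=T actual=N -> ctr[0]=1
Ev 2: PC=4 idx=0 pred=N actual=T -> ctr[0]=2
Ev 3: PC=2 idx=0 pred=T actual=T -> ctr[0]=3
Ev 4: PC=5 idx=1 pred=T actual=T -> ctr[1]=3
Ev 5: PC=4 idx=0 pred=T actual=T -> ctr[0]=3
Ev 6: PC=5 idx=1 pred=T actual=N -> ctr[1]=2
Ev 7: PC=2 idx=0 pred=T actual=T -> ctr[0]=3
Ev 8: PC=5 idx=1 pred=T actual=T -> ctr[1]=3

Answer: 3 3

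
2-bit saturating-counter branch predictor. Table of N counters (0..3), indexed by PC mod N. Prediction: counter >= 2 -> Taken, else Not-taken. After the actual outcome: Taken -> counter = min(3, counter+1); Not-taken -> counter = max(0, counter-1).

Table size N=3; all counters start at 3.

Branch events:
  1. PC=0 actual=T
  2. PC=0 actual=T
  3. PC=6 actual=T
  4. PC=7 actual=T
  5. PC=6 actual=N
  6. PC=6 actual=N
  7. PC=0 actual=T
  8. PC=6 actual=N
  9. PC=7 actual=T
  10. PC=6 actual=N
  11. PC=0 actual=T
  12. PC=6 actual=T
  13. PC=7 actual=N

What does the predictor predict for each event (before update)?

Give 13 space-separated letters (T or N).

Ev 1: PC=0 idx=0 pred=T actual=T -> ctr[0]=3
Ev 2: PC=0 idx=0 pred=T actual=T -> ctr[0]=3
Ev 3: PC=6 idx=0 pred=T actual=T -> ctr[0]=3
Ev 4: PC=7 idx=1 pred=T actual=T -> ctr[1]=3
Ev 5: PC=6 idx=0 pred=T actual=N -> ctr[0]=2
Ev 6: PC=6 idx=0 pred=T actual=N -> ctr[0]=1
Ev 7: PC=0 idx=0 pred=N actual=T -> ctr[0]=2
Ev 8: PC=6 idx=0 pred=T actual=N -> ctr[0]=1
Ev 9: PC=7 idx=1 pred=T actual=T -> ctr[1]=3
Ev 10: PC=6 idx=0 pred=N actual=N -> ctr[0]=0
Ev 11: PC=0 idx=0 pred=N actual=T -> ctr[0]=1
Ev 12: PC=6 idx=0 pred=N actual=T -> ctr[0]=2
Ev 13: PC=7 idx=1 pred=T actual=N -> ctr[1]=2

Answer: T T T T T T N T T N N N T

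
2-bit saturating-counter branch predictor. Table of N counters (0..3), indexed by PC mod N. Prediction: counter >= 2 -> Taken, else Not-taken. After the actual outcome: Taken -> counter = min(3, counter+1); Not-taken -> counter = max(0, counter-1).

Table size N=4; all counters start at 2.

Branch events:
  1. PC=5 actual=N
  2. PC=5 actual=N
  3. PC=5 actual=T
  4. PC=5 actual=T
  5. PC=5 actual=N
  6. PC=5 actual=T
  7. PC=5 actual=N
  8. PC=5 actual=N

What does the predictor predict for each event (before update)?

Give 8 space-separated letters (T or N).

Answer: T N N N T N T N

Derivation:
Ev 1: PC=5 idx=1 pred=T actual=N -> ctr[1]=1
Ev 2: PC=5 idx=1 pred=N actual=N -> ctr[1]=0
Ev 3: PC=5 idx=1 pred=N actual=T -> ctr[1]=1
Ev 4: PC=5 idx=1 pred=N actual=T -> ctr[1]=2
Ev 5: PC=5 idx=1 pred=T actual=N -> ctr[1]=1
Ev 6: PC=5 idx=1 pred=N actual=T -> ctr[1]=2
Ev 7: PC=5 idx=1 pred=T actual=N -> ctr[1]=1
Ev 8: PC=5 idx=1 pred=N actual=N -> ctr[1]=0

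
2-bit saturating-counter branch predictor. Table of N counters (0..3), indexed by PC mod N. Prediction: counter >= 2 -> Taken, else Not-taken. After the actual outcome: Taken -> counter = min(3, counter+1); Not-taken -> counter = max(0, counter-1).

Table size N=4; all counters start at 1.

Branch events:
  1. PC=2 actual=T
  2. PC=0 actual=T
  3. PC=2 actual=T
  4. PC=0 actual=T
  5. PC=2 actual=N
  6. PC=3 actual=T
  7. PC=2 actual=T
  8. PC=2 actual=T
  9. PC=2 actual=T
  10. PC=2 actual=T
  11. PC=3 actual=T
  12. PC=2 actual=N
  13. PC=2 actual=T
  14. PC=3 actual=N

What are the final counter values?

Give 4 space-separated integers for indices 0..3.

Answer: 3 1 3 2

Derivation:
Ev 1: PC=2 idx=2 pred=N actual=T -> ctr[2]=2
Ev 2: PC=0 idx=0 pred=N actual=T -> ctr[0]=2
Ev 3: PC=2 idx=2 pred=T actual=T -> ctr[2]=3
Ev 4: PC=0 idx=0 pred=T actual=T -> ctr[0]=3
Ev 5: PC=2 idx=2 pred=T actual=N -> ctr[2]=2
Ev 6: PC=3 idx=3 pred=N actual=T -> ctr[3]=2
Ev 7: PC=2 idx=2 pred=T actual=T -> ctr[2]=3
Ev 8: PC=2 idx=2 pred=T actual=T -> ctr[2]=3
Ev 9: PC=2 idx=2 pred=T actual=T -> ctr[2]=3
Ev 10: PC=2 idx=2 pred=T actual=T -> ctr[2]=3
Ev 11: PC=3 idx=3 pred=T actual=T -> ctr[3]=3
Ev 12: PC=2 idx=2 pred=T actual=N -> ctr[2]=2
Ev 13: PC=2 idx=2 pred=T actual=T -> ctr[2]=3
Ev 14: PC=3 idx=3 pred=T actual=N -> ctr[3]=2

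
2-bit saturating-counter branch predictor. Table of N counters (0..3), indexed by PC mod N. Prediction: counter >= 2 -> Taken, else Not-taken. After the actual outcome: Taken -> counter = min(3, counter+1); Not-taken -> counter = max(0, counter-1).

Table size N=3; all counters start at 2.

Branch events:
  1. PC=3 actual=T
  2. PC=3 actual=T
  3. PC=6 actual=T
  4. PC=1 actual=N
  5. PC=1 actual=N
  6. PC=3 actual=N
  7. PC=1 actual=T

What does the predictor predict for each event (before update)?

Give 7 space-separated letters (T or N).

Ev 1: PC=3 idx=0 pred=T actual=T -> ctr[0]=3
Ev 2: PC=3 idx=0 pred=T actual=T -> ctr[0]=3
Ev 3: PC=6 idx=0 pred=T actual=T -> ctr[0]=3
Ev 4: PC=1 idx=1 pred=T actual=N -> ctr[1]=1
Ev 5: PC=1 idx=1 pred=N actual=N -> ctr[1]=0
Ev 6: PC=3 idx=0 pred=T actual=N -> ctr[0]=2
Ev 7: PC=1 idx=1 pred=N actual=T -> ctr[1]=1

Answer: T T T T N T N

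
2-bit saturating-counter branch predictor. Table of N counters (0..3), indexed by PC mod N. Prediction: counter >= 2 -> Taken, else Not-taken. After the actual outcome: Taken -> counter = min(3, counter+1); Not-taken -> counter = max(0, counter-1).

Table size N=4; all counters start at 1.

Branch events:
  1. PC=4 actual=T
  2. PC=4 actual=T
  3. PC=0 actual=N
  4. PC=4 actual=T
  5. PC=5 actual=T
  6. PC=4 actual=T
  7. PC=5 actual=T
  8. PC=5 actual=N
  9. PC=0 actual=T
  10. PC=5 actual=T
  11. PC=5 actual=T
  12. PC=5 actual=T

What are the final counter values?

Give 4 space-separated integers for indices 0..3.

Answer: 3 3 1 1

Derivation:
Ev 1: PC=4 idx=0 pred=N actual=T -> ctr[0]=2
Ev 2: PC=4 idx=0 pred=T actual=T -> ctr[0]=3
Ev 3: PC=0 idx=0 pred=T actual=N -> ctr[0]=2
Ev 4: PC=4 idx=0 pred=T actual=T -> ctr[0]=3
Ev 5: PC=5 idx=1 pred=N actual=T -> ctr[1]=2
Ev 6: PC=4 idx=0 pred=T actual=T -> ctr[0]=3
Ev 7: PC=5 idx=1 pred=T actual=T -> ctr[1]=3
Ev 8: PC=5 idx=1 pred=T actual=N -> ctr[1]=2
Ev 9: PC=0 idx=0 pred=T actual=T -> ctr[0]=3
Ev 10: PC=5 idx=1 pred=T actual=T -> ctr[1]=3
Ev 11: PC=5 idx=1 pred=T actual=T -> ctr[1]=3
Ev 12: PC=5 idx=1 pred=T actual=T -> ctr[1]=3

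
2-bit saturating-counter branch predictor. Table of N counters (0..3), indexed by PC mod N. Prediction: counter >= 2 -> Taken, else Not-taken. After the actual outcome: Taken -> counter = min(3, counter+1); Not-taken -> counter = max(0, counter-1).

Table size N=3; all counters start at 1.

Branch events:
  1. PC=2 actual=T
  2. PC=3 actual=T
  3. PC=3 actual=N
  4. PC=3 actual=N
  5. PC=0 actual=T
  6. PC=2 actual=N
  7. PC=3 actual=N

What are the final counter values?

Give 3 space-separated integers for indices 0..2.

Answer: 0 1 1

Derivation:
Ev 1: PC=2 idx=2 pred=N actual=T -> ctr[2]=2
Ev 2: PC=3 idx=0 pred=N actual=T -> ctr[0]=2
Ev 3: PC=3 idx=0 pred=T actual=N -> ctr[0]=1
Ev 4: PC=3 idx=0 pred=N actual=N -> ctr[0]=0
Ev 5: PC=0 idx=0 pred=N actual=T -> ctr[0]=1
Ev 6: PC=2 idx=2 pred=T actual=N -> ctr[2]=1
Ev 7: PC=3 idx=0 pred=N actual=N -> ctr[0]=0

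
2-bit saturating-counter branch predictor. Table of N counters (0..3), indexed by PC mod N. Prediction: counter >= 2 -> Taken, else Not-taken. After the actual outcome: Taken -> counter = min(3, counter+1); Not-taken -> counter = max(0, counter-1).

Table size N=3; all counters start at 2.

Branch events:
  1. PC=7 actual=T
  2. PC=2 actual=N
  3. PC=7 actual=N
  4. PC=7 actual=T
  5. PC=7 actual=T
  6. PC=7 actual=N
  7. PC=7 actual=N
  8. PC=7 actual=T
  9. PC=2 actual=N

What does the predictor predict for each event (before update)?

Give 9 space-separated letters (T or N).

Ev 1: PC=7 idx=1 pred=T actual=T -> ctr[1]=3
Ev 2: PC=2 idx=2 pred=T actual=N -> ctr[2]=1
Ev 3: PC=7 idx=1 pred=T actual=N -> ctr[1]=2
Ev 4: PC=7 idx=1 pred=T actual=T -> ctr[1]=3
Ev 5: PC=7 idx=1 pred=T actual=T -> ctr[1]=3
Ev 6: PC=7 idx=1 pred=T actual=N -> ctr[1]=2
Ev 7: PC=7 idx=1 pred=T actual=N -> ctr[1]=1
Ev 8: PC=7 idx=1 pred=N actual=T -> ctr[1]=2
Ev 9: PC=2 idx=2 pred=N actual=N -> ctr[2]=0

Answer: T T T T T T T N N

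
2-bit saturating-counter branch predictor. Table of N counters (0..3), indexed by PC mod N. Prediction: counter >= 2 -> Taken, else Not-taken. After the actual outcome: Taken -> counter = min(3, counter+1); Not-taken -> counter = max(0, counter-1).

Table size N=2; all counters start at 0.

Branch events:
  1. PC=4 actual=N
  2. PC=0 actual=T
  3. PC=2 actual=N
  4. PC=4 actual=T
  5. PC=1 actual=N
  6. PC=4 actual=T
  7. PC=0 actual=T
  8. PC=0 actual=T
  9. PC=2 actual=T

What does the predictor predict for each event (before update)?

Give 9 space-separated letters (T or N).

Answer: N N N N N N T T T

Derivation:
Ev 1: PC=4 idx=0 pred=N actual=N -> ctr[0]=0
Ev 2: PC=0 idx=0 pred=N actual=T -> ctr[0]=1
Ev 3: PC=2 idx=0 pred=N actual=N -> ctr[0]=0
Ev 4: PC=4 idx=0 pred=N actual=T -> ctr[0]=1
Ev 5: PC=1 idx=1 pred=N actual=N -> ctr[1]=0
Ev 6: PC=4 idx=0 pred=N actual=T -> ctr[0]=2
Ev 7: PC=0 idx=0 pred=T actual=T -> ctr[0]=3
Ev 8: PC=0 idx=0 pred=T actual=T -> ctr[0]=3
Ev 9: PC=2 idx=0 pred=T actual=T -> ctr[0]=3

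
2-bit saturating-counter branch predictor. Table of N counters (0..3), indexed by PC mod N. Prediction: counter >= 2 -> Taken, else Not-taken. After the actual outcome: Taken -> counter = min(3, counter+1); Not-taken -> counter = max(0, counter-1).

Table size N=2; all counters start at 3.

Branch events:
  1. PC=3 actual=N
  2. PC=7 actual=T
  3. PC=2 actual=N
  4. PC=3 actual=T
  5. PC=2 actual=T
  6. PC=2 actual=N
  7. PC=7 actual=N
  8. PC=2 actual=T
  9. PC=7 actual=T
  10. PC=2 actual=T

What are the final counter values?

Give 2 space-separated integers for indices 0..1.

Ev 1: PC=3 idx=1 pred=T actual=N -> ctr[1]=2
Ev 2: PC=7 idx=1 pred=T actual=T -> ctr[1]=3
Ev 3: PC=2 idx=0 pred=T actual=N -> ctr[0]=2
Ev 4: PC=3 idx=1 pred=T actual=T -> ctr[1]=3
Ev 5: PC=2 idx=0 pred=T actual=T -> ctr[0]=3
Ev 6: PC=2 idx=0 pred=T actual=N -> ctr[0]=2
Ev 7: PC=7 idx=1 pred=T actual=N -> ctr[1]=2
Ev 8: PC=2 idx=0 pred=T actual=T -> ctr[0]=3
Ev 9: PC=7 idx=1 pred=T actual=T -> ctr[1]=3
Ev 10: PC=2 idx=0 pred=T actual=T -> ctr[0]=3

Answer: 3 3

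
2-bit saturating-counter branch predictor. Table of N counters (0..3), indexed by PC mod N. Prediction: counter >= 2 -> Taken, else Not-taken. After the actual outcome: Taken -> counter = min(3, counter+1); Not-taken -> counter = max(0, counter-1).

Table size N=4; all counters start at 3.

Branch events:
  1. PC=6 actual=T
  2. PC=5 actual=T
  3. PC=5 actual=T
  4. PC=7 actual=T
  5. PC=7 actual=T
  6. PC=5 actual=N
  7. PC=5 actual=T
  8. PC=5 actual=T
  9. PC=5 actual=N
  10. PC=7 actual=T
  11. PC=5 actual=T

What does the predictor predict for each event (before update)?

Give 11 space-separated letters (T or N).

Ev 1: PC=6 idx=2 pred=T actual=T -> ctr[2]=3
Ev 2: PC=5 idx=1 pred=T actual=T -> ctr[1]=3
Ev 3: PC=5 idx=1 pred=T actual=T -> ctr[1]=3
Ev 4: PC=7 idx=3 pred=T actual=T -> ctr[3]=3
Ev 5: PC=7 idx=3 pred=T actual=T -> ctr[3]=3
Ev 6: PC=5 idx=1 pred=T actual=N -> ctr[1]=2
Ev 7: PC=5 idx=1 pred=T actual=T -> ctr[1]=3
Ev 8: PC=5 idx=1 pred=T actual=T -> ctr[1]=3
Ev 9: PC=5 idx=1 pred=T actual=N -> ctr[1]=2
Ev 10: PC=7 idx=3 pred=T actual=T -> ctr[3]=3
Ev 11: PC=5 idx=1 pred=T actual=T -> ctr[1]=3

Answer: T T T T T T T T T T T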